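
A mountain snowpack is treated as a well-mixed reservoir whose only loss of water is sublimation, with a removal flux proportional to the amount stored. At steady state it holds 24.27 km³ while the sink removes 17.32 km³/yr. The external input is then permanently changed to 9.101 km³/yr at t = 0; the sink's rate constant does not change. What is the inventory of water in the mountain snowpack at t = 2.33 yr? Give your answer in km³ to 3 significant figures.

14.9 km³

Residence time τ = M₀/F₀ = 1.401 yr. The eventual steady state is M_∞ = M₀·(F₁/F₀) = 24.27 × 9.101/17.32 = 12.753 km³.
The anomaly ΔM(t) = M(t) − M_∞ decays as ΔM₀·e^(−t/τ) with ΔM₀ = 24.27 − 12.753 = 11.52 km³.
At t = 2.33 yr, e^(−t/τ) = e^(−1.663) = 0.1896, so ΔM = 2.184 km³ and M = 12.753 + 2.184 = 14.937 km³.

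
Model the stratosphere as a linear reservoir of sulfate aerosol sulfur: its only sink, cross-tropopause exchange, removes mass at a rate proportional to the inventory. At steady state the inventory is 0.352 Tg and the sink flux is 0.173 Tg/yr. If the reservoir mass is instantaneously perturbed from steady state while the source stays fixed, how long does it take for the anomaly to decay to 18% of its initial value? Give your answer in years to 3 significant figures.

For a linear reservoir the anomaly decays as exp(−t/τ) with τ = M/F = 0.352/0.173 = 2.035 yr.
exp(−t/τ) = 0.18 ⇒ t = −τ ln(0.18) = 2.035 × 1.715 = 3.489 yr.

3.49 yr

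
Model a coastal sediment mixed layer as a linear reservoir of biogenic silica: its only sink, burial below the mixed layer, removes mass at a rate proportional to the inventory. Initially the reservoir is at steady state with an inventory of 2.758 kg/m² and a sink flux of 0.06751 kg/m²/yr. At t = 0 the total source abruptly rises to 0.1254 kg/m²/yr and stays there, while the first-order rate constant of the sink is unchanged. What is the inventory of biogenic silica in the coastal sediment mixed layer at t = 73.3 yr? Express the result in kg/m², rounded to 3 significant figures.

Residence time τ = M₀/F₀ = 40.85 yr. The eventual steady state is M_∞ = M₀·(F₁/F₀) = 2.758 × 0.1254/0.06751 = 5.1230 kg/m².
The anomaly ΔM(t) = M(t) − M_∞ decays as ΔM₀·e^(−t/τ) with ΔM₀ = 2.758 − 5.1230 = −2.365 kg/m².
At t = 73.3 yr, e^(−t/τ) = e^(−1.794) = 0.1663, so ΔM = −0.3932 kg/m² and M = 5.1230 − 0.3932 = 4.7298 kg/m².

4.73 kg/m²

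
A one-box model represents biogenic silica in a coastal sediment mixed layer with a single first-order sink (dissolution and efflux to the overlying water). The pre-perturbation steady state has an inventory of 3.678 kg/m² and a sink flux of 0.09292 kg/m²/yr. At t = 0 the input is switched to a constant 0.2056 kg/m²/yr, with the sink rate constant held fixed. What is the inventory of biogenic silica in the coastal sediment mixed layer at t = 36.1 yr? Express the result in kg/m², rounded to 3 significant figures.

6.35 kg/m²

Residence time τ = M₀/F₀ = 39.58 yr. The eventual steady state is M_∞ = M₀·(F₁/F₀) = 3.678 × 0.2056/0.09292 = 8.1381 kg/m².
The anomaly ΔM(t) = M(t) − M_∞ decays as ΔM₀·e^(−t/τ) with ΔM₀ = 3.678 − 8.1381 = −4.460 kg/m².
At t = 36.1 yr, e^(−t/τ) = e^(−0.9120) = 0.4017, so ΔM = −1.792 kg/m² and M = 8.1381 − 1.792 = 6.3465 kg/m².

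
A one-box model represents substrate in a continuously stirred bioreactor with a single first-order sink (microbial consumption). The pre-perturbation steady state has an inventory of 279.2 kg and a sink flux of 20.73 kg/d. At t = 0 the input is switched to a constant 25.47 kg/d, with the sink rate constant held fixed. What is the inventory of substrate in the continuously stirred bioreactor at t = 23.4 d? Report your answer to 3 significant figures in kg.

τ = M₀/F₀ = 279.2/20.73 = 13.47 d; rate constant k = 1/τ.
New steady state M_∞ = F₁/k = F₁·τ = 25.47 × 13.47 = 343.04 kg.
M(t) = M_∞ + (M₀ − M_∞)·e^(−t/τ); t/τ = 23.4/13.47 = 1.737, so e^(−t/τ) = 0.1760.
M(t) = 343.04 − 63.84 × 0.1760 = 331.81 kg.

332 kg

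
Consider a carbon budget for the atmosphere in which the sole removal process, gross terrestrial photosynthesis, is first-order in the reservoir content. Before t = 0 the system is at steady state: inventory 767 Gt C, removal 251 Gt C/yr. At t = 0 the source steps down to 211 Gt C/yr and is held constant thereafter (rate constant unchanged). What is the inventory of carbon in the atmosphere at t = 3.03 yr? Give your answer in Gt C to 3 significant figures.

The sink rate constant is k = F₀/M₀ = 251/767 = 0.3272 yr⁻¹.
Solving dM/dt = F₁ − kM with M(0) = M₀ gives M(t) = F₁/k + (M₀ − F₁/k)·e^(−kt).
F₁/k = 211/0.3272 = 644.77 Gt C; kt = 0.3272 × 3.03 = 0.9916, e^(−kt) = 0.3710.
M(3.03) = 644.77 + (767 − 644.77) × 0.3710 = 644.77 + 45.35 = 690.12 Gt C.

690 Gt C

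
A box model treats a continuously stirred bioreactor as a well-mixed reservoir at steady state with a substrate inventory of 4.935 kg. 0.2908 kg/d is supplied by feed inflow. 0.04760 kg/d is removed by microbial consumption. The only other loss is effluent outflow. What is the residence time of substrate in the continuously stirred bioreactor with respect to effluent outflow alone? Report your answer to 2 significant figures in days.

At steady state ΣF_in = ΣF_out.
ΣF_in = 0.29080 kg/d.
Effluent outflow flux = ΣF_in − (0.04760) = 0.29080 − 0.04760 = 0.2432 kg/d.
τ = M / F = 4.935 / 0.2432 = 20.29 d.

20 d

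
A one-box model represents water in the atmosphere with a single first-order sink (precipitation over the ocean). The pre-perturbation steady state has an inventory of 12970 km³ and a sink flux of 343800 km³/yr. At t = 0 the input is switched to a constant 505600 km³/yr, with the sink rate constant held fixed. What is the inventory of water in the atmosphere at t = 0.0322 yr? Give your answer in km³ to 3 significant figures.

16500 km³

The sink rate constant is k = F₀/M₀ = 343800/12970 = 26.51 yr⁻¹.
Solving dM/dt = F₁ − kM with M(0) = M₀ gives M(t) = F₁/k + (M₀ − F₁/k)·e^(−kt).
F₁/k = 505600/26.51 = 19074 km³; kt = 26.51 × 0.0322 = 0.8535, e^(−kt) = 0.4259.
M(0.0322) = 19074 + (12970 − 19074) × 0.4259 = 19074 − 2600 = 16474 km³.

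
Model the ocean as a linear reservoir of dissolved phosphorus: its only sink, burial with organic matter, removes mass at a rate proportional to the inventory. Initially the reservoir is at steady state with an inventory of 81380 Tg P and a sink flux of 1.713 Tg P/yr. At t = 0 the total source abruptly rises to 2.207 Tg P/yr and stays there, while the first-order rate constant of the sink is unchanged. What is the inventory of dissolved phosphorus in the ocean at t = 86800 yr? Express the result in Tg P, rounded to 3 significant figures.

101000 Tg P

Residence time τ = M₀/F₀ = 47510 yr. The eventual steady state is M_∞ = M₀·(F₁/F₀) = 81380 × 2.207/1.713 = 104850 Tg P.
The anomaly ΔM(t) = M(t) − M_∞ decays as ΔM₀·e^(−t/τ) with ΔM₀ = 81380 − 104850 = −23470 Tg P.
At t = 86800 yr, e^(−t/τ) = e^(−1.827) = 0.1609, so ΔM = −3776 Tg P and M = 104850 − 3776 = 101070 Tg P.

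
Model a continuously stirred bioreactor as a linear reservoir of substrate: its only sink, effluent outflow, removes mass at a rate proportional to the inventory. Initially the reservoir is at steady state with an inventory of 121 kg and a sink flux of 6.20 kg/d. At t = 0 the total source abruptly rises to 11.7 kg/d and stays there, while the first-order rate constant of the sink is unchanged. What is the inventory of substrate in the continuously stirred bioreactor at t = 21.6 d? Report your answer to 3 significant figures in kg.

Residence time τ = M₀/F₀ = 19.52 d. The eventual steady state is M_∞ = M₀·(F₁/F₀) = 121 × 11.7/6.20 = 228.34 kg.
The anomaly ΔM(t) = M(t) − M_∞ decays as ΔM₀·e^(−t/τ) with ΔM₀ = 121 − 228.34 = −107.3 kg.
At t = 21.6 d, e^(−t/τ) = e^(−1.107) = 0.3306, so ΔM = −35.49 kg and M = 228.34 − 35.49 = 192.85 kg.

193 kg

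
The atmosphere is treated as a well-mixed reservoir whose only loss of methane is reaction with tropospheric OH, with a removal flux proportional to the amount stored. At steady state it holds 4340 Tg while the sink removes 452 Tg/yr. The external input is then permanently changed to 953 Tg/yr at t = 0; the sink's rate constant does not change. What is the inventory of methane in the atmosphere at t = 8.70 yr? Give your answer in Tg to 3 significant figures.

7210 Tg

Residence time τ = M₀/F₀ = 9.602 yr. The eventual steady state is M_∞ = M₀·(F₁/F₀) = 4340 × 953/452 = 9150.5 Tg.
The anomaly ΔM(t) = M(t) − M_∞ decays as ΔM₀·e^(−t/τ) with ΔM₀ = 4340 − 9150.5 = −4810 Tg.
At t = 8.70 yr, e^(−t/τ) = e^(−0.9061) = 0.4041, so ΔM = −1944 Tg and M = 9150.5 − 1944 = 7206.5 Tg.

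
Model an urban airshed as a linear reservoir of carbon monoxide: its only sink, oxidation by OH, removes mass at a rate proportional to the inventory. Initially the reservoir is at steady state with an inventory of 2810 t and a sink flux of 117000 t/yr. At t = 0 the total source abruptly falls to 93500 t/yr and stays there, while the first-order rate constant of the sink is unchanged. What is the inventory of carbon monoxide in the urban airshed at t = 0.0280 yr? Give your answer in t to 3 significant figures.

2420 t

τ = M₀/F₀ = 2810/117000 = 0.02402 yr; rate constant k = 1/τ.
New steady state M_∞ = F₁/k = F₁·τ = 93500 × 0.02402 = 2245.6 t.
M(t) = M_∞ + (M₀ − M_∞)·e^(−t/τ); t/τ = 0.0280/0.02402 = 1.166, so e^(−t/τ) = 0.3117.
M(t) = 2245.6 + 564.4 × 0.3117 = 2421.5 t.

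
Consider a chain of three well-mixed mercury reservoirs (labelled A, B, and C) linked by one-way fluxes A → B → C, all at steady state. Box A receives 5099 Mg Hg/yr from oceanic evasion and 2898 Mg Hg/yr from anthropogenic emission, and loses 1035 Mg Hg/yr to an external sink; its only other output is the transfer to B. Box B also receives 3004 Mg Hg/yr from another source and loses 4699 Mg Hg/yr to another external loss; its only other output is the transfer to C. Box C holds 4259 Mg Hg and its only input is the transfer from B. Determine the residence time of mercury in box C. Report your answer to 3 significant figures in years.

0.809 yr

Box A: F(A→B) = (5099 + 2898) − 1035 = 6962.0 Mg Hg/yr.
Box B: F(B→C) = (6962.0 + 3004) − 4699 = 5267.0 Mg Hg/yr.
Box C throughput = its input = 5267.0 Mg Hg/yr; τ = 4259 / 5267.0 = 0.8086 yr.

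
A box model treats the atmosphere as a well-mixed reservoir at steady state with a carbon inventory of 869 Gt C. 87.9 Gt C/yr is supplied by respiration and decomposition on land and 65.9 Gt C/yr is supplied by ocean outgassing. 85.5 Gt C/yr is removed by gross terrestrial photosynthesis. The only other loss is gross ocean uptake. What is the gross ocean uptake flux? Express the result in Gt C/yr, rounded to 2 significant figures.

At steady state ΣF_in = ΣF_out.
ΣF_in = 87.9 + 65.9 = 153.80 Gt C/yr.
Gross ocean uptake flux = ΣF_in − (85.5) = 153.80 − 85.50 = 68.30 Gt C/yr.

68 Gt C/yr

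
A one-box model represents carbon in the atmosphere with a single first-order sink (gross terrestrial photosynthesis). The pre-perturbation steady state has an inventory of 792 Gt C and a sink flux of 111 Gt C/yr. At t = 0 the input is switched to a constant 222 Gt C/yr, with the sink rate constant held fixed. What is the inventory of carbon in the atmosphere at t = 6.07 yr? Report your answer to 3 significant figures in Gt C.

1250 Gt C

Residence time τ = M₀/F₀ = 7.135 yr. The eventual steady state is M_∞ = M₀·(F₁/F₀) = 792 × 222/111 = 1584.0 Gt C.
The anomaly ΔM(t) = M(t) − M_∞ decays as ΔM₀·e^(−t/τ) with ΔM₀ = 792 − 1584.0 = −792.0 Gt C.
At t = 6.07 yr, e^(−t/τ) = e^(−0.8507) = 0.4271, so ΔM = −338.3 Gt C and M = 1584.0 − 338.3 = 1245.7 Gt C.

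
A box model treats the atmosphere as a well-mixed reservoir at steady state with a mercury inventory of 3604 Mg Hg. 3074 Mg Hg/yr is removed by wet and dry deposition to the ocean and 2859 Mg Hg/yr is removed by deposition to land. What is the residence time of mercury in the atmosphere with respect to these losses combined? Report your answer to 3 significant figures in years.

0.607 yr

Total removal = 3074 + 2859 = 5933.0 Mg Hg/yr.
τ = M / ΣF_out = 3604 / 5933.0 = 0.6074 yr.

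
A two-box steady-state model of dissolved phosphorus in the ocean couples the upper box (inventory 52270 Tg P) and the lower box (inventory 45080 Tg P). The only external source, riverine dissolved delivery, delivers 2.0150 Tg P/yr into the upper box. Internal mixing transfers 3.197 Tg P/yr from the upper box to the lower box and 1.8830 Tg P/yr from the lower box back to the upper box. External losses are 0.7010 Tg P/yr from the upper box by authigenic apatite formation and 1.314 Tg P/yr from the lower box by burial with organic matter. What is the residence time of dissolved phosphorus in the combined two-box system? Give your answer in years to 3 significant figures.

Treat the two boxes together as one reservoir: the mixing fluxes between them are internal recycling, so τ = ΣM / Σ(external losses).
M_total = 52270 + 45080 = 97350 Tg P.
ΣF_external_out = 0.7010 + 1.314 = 2.0150 Tg P/yr.
τ = M_total / ΣF_ext = 97350 / 2.0150 = 48310 yr.

48300 yr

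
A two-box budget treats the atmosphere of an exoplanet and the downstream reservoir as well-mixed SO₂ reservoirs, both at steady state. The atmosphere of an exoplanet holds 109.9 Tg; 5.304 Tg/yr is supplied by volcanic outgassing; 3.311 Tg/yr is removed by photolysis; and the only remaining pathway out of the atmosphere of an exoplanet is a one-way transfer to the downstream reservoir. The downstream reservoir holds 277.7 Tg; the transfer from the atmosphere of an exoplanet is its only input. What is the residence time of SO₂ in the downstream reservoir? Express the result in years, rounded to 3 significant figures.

139 yr

Balance the atmosphere of an exoplanet: ΣF_in = 5.3040 Tg/yr.
Transfer to the downstream reservoir = ΣF_in − (3.311) = 1.9930 Tg/yr.
At steady state the output of the downstream reservoir equals its input, 1.9930 Tg/yr.
τ = M / F = 277.7 / 1.9930 = 139.3 yr.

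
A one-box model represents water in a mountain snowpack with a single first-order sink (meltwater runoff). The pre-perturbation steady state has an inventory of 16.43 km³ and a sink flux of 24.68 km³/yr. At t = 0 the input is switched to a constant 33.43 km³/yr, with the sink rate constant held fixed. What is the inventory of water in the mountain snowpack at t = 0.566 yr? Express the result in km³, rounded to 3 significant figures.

Residence time τ = M₀/F₀ = 0.6657 yr. The eventual steady state is M_∞ = M₀·(F₁/F₀) = 16.43 × 33.43/24.68 = 22.255 km³.
The anomaly ΔM(t) = M(t) − M_∞ decays as ΔM₀·e^(−t/τ) with ΔM₀ = 16.43 − 22.255 = −5.825 km³.
At t = 0.566 yr, e^(−t/τ) = e^(−0.8502) = 0.4273, so ΔM = −2.489 km³ and M = 22.255 − 2.489 = 19.766 km³.

19.8 km³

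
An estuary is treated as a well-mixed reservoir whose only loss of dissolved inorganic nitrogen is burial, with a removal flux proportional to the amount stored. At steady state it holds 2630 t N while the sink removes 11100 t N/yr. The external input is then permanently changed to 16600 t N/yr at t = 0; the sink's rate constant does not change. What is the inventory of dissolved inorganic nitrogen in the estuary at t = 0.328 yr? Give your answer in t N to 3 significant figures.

3610 t N

The sink rate constant is k = F₀/M₀ = 11100/2630 = 4.221 yr⁻¹.
Solving dM/dt = F₁ − kM with M(0) = M₀ gives M(t) = F₁/k + (M₀ − F₁/k)·e^(−kt).
F₁/k = 16600/4.221 = 3933.2 t N; kt = 4.221 × 0.328 = 1.384, e^(−kt) = 0.2505.
M(0.328) = 3933.2 + (2630 − 3933.2) × 0.2505 = 3933.2 − 326.4 = 3606.7 t N.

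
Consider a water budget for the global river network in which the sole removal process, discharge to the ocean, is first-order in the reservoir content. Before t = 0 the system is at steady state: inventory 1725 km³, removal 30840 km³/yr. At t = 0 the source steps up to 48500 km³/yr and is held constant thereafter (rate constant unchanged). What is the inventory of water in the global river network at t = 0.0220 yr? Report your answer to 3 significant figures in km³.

τ = M₀/F₀ = 1725/30840 = 0.05593 yr; rate constant k = 1/τ.
New steady state M_∞ = F₁/k = F₁·τ = 48500 × 0.05593 = 2712.8 km³.
M(t) = M_∞ + (M₀ − M_∞)·e^(−t/τ); t/τ = 0.0220/0.05593 = 0.3933, so e^(−t/τ) = 0.6748.
M(t) = 2712.8 − 987.8 × 0.6748 = 2046.2 km³.

2050 km³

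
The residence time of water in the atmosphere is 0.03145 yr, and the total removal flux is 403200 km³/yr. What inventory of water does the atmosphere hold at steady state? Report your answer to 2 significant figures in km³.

τ = M/F ⇒ M = τ × F = 0.03145 × 403200 = 12680 km³.

13000 km³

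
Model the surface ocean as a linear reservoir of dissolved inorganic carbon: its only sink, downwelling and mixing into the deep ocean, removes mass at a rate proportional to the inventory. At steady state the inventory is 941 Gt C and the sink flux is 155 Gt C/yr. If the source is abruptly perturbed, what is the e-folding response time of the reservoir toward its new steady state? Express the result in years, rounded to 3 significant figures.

6.07 yr

For a linear reservoir the response time equals the residence time τ = M/F.
τ = 941 / 155 = 6.071 yr.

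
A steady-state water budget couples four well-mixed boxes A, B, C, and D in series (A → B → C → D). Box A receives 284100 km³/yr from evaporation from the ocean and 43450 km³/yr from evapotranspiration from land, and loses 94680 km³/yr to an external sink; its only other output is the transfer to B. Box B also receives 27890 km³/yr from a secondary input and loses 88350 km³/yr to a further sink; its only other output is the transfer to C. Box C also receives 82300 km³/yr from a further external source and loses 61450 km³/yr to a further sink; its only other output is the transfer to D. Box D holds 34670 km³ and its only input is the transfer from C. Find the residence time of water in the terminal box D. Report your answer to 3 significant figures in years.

0.179 yr

Box A: F(A→B) = (284100 + 43450) − 94680 = 232870 km³/yr.
Box B: F(B→C) = (232870 + 27890) − 88350 = 172410 km³/yr.
Box C: F(C→D) = (172410 + 82300) − 61450 = 193260 km³/yr.
Box D throughput = its input = 193260 km³/yr; τ = 34670 / 193260 = 0.1794 yr.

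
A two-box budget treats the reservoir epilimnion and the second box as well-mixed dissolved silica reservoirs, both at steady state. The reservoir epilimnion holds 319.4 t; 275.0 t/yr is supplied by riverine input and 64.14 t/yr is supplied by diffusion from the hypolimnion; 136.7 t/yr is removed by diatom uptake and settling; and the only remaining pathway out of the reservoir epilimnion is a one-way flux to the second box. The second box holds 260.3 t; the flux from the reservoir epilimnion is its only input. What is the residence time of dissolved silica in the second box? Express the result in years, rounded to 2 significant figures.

1.3 yr

Balance the reservoir epilimnion: ΣF_in = 275.0 + 64.14 = 339.14 t/yr.
Flux to the second box = ΣF_in − (136.7) = 202.44 t/yr.
At steady state the output of the second box equals its input, 202.44 t/yr.
τ = M / F = 260.3 / 202.44 = 1.286 yr.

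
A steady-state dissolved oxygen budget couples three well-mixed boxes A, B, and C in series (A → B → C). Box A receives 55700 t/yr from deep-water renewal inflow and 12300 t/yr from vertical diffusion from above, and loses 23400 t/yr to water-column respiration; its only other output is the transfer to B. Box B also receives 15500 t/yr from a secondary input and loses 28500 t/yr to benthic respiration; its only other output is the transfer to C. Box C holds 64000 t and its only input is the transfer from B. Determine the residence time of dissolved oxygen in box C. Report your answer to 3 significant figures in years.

Box A: F(A→B) = (55700 + 12300) − 23400 = 44600 t/yr.
Box B: F(B→C) = (44600 + 15500) − 28500 = 31600 t/yr.
Box C throughput = its input = 31600 t/yr; τ = 64000 / 31600 = 2.025 yr.

2.03 yr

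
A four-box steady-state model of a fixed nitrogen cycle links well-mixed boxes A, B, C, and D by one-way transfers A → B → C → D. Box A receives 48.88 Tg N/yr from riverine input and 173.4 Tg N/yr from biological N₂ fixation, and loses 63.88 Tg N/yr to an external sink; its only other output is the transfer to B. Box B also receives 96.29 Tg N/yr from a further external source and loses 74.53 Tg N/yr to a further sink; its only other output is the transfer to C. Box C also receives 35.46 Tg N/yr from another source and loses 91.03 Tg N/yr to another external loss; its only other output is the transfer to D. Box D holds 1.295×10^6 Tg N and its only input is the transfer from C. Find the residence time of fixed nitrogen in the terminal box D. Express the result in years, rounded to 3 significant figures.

10400 yr

Box A: F(A→B) = (48.88 + 173.4) − 63.88 = 158.40 Tg N/yr.
Box B: F(B→C) = (158.40 + 96.29) − 74.53 = 180.16 Tg N/yr.
Box C: F(C→D) = (180.16 + 35.46) − 91.03 = 124.59 Tg N/yr.
Box D throughput = its input = 124.59 Tg N/yr; τ = 1.295×10^6 / 124.59 = 10390 yr.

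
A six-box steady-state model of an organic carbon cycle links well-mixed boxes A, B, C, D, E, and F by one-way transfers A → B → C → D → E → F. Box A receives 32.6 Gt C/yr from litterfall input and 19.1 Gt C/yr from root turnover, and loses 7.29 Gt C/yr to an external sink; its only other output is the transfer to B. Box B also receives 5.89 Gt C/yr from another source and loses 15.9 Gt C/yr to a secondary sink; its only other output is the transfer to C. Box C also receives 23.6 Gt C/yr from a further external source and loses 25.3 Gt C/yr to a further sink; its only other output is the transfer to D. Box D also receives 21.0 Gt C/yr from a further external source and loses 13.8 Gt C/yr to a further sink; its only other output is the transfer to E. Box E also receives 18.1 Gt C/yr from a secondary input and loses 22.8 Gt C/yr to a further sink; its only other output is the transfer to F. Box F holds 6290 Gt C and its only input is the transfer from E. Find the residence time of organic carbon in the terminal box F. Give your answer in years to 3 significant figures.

Box A: F(A→B) = (32.6 + 19.1) − 7.29 = 44.410 Gt C/yr.
Box B: F(B→C) = (44.410 + 5.89) − 15.9 = 34.400 Gt C/yr.
Box C: F(C→D) = (34.400 + 23.6) − 25.3 = 32.700 Gt C/yr.
Box D: F(D→E) = (32.700 + 21.0) − 13.8 = 39.900 Gt C/yr.
Box E: F(E→F) = (39.900 + 18.1) − 22.8 = 35.200 Gt C/yr.
Box F throughput = its input = 35.200 Gt C/yr; τ = 6290 / 35.200 = 178.7 yr.

179 yr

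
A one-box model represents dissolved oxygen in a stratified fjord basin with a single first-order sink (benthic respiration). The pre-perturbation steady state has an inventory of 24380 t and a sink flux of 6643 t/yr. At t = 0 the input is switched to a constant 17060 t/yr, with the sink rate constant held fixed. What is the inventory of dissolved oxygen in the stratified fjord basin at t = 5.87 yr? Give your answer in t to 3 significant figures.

τ = M₀/F₀ = 24380/6643 = 3.670 yr; rate constant k = 1/τ.
New steady state M_∞ = F₁/k = F₁·τ = 17060 × 3.670 = 62611 t.
M(t) = M_∞ + (M₀ − M_∞)·e^(−t/τ); t/τ = 5.87/3.670 = 1.599, so e^(−t/τ) = 0.2020.
M(t) = 62611 − 38230 × 0.2020 = 54888 t.

54900 t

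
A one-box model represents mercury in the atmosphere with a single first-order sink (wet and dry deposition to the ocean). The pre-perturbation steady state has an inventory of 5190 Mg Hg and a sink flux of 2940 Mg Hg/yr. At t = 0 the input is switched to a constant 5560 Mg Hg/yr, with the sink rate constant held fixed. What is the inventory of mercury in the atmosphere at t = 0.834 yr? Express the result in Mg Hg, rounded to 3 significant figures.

6930 Mg Hg

The sink rate constant is k = F₀/M₀ = 2940/5190 = 0.5665 yr⁻¹.
Solving dM/dt = F₁ − kM with M(0) = M₀ gives M(t) = F₁/k + (M₀ − F₁/k)·e^(−kt).
F₁/k = 5560/0.5665 = 9815.1 Mg Hg; kt = 0.5665 × 0.834 = 0.4724, e^(−kt) = 0.6235.
M(0.834) = 9815.1 + (5190 − 9815.1) × 0.6235 = 9815.1 − 2884 = 6931.4 Mg Hg.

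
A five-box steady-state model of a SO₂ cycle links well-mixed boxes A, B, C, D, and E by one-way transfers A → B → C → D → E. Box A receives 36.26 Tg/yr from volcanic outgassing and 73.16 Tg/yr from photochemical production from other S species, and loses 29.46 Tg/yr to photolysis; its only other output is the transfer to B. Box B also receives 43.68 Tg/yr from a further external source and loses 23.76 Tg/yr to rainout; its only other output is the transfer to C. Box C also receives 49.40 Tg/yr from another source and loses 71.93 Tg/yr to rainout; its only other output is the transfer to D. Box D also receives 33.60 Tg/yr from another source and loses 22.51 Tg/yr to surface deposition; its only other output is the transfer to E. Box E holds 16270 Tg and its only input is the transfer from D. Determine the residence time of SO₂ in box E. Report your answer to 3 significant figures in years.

184 yr

Box A: F(A→B) = (36.26 + 73.16) − 29.46 = 79.960 Tg/yr.
Box B: F(B→C) = (79.960 + 43.68) − 23.76 = 99.880 Tg/yr.
Box C: F(C→D) = (99.880 + 49.40) − 71.93 = 77.350 Tg/yr.
Box D: F(D→E) = (77.350 + 33.60) − 22.51 = 88.440 Tg/yr.
Box E throughput = its input = 88.440 Tg/yr; τ = 16270 / 88.440 = 184.0 yr.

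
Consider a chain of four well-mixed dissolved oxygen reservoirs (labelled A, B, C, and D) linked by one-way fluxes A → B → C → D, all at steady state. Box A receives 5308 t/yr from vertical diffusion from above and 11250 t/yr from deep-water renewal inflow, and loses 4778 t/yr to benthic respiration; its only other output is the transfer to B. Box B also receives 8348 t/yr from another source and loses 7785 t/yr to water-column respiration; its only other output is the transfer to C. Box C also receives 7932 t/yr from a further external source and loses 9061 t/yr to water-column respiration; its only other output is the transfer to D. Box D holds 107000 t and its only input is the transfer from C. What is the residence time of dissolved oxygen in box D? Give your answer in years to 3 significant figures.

Box A: F(A→B) = (5308 + 11250) − 4778 = 11780 t/yr.
Box B: F(B→C) = (11780 + 8348) − 7785 = 12343 t/yr.
Box C: F(C→D) = (12343 + 7932) − 9061 = 11214 t/yr.
Box D throughput = its input = 11214 t/yr; τ = 107000 / 11214 = 9.542 yr.

9.54 yr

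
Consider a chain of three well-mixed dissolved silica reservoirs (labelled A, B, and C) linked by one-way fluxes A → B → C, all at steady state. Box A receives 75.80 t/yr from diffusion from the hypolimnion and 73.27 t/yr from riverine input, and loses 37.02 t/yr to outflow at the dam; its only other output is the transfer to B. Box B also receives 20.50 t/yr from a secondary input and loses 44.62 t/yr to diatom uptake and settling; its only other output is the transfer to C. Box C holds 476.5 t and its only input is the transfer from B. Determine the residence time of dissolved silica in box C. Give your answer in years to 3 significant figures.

5.42 yr

Box A: F(A→B) = (75.80 + 73.27) − 37.02 = 112.05 t/yr.
Box B: F(B→C) = (112.05 + 20.50) − 44.62 = 87.930 t/yr.
Box C throughput = its input = 87.930 t/yr; τ = 476.5 / 87.930 = 5.419 yr.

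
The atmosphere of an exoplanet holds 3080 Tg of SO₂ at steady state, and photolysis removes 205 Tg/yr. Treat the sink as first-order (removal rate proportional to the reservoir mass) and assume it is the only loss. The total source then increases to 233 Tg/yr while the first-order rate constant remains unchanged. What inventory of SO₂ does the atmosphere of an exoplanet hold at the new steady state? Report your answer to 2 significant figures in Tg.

3500 Tg

Rate constant k = F/M = 205 / 3080 = 0.06656 yr⁻¹.
At the new steady state, source = k·M_new ⇒ M_new = 233 / 0.06656 = 3501 Tg.
(Equivalently M_new = M × F_new/F_old = 3080 × 233/205.)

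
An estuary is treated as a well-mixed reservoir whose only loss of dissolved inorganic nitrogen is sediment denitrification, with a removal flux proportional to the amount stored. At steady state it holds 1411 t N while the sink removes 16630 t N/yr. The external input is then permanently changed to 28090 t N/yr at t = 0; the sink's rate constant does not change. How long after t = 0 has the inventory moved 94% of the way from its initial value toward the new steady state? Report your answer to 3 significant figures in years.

0.239 yr

τ = M₀/F₀ = 1411/16630 = 0.08485 yr.
The remaining gap fraction is e^(−t/τ); 94% covered ⇒ e^(−t/τ) = 0.0600.
t = −τ ln(0.0600) = 0.08485 × 2.813 = 0.2387 yr.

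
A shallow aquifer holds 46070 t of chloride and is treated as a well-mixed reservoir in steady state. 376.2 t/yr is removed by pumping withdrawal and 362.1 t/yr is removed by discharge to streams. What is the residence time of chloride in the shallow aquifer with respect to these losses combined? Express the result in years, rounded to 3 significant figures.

Total removal = 376.2 + 362.1 = 738.30 t/yr.
τ = M / ΣF_out = 46070 / 738.30 = 62.40 yr.

62.4 yr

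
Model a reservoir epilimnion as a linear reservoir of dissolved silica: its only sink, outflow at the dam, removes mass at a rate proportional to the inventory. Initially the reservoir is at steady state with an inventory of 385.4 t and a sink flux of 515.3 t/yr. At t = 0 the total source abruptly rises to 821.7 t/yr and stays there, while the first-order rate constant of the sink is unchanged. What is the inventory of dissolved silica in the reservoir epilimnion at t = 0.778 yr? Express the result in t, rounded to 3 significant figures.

The sink rate constant is k = F₀/M₀ = 515.3/385.4 = 1.337 yr⁻¹.
Solving dM/dt = F₁ − kM with M(0) = M₀ gives M(t) = F₁/k + (M₀ − F₁/k)·e^(−kt).
F₁/k = 821.7/1.337 = 614.56 t; kt = 1.337 × 0.778 = 1.040, e^(−kt) = 0.3534.
M(0.778) = 614.56 + (385.4 − 614.56) × 0.3534 = 614.56 − 80.98 = 533.58 t.

534 t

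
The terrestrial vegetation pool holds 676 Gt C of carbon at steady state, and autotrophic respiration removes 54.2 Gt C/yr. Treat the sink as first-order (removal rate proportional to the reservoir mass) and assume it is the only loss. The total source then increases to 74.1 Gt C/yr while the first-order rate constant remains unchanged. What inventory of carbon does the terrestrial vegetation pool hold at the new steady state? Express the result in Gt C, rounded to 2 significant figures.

Rate constant k = F/M = 54.2 / 676 = 0.08018 yr⁻¹.
At the new steady state, source = k·M_new ⇒ M_new = 74.1 / 0.08018 = 924.2 Gt C.
(Equivalently M_new = M × F_new/F_old = 676 × 74.1/54.2.)

920 Gt C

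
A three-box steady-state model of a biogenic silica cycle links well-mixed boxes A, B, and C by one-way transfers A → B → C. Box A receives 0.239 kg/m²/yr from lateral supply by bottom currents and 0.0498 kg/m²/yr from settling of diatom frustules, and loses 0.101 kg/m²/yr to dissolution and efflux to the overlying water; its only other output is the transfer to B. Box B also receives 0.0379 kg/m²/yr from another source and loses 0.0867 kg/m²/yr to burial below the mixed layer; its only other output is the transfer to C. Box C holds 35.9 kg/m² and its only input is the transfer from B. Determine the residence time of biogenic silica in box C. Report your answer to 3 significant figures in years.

258 yr

Box A: F(A→B) = (0.239 + 0.0498) − 0.101 = 0.18780 kg/m²/yr.
Box B: F(B→C) = (0.18780 + 0.0379) − 0.0867 = 0.13900 kg/m²/yr.
Box C throughput = its input = 0.13900 kg/m²/yr; τ = 35.9 / 0.13900 = 258.3 yr.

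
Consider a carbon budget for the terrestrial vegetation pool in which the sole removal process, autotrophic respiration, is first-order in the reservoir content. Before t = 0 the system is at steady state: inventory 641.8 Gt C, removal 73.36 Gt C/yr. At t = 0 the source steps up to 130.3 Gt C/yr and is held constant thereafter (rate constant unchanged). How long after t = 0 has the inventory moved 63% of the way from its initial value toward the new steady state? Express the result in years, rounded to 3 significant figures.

8.70 yr

τ = M₀/F₀ = 641.8/73.36 = 8.749 yr.
The remaining gap fraction is e^(−t/τ); 63% covered ⇒ e^(−t/τ) = 0.370.
t = −τ ln(0.370) = 8.749 × 0.9943 = 8.698 yr.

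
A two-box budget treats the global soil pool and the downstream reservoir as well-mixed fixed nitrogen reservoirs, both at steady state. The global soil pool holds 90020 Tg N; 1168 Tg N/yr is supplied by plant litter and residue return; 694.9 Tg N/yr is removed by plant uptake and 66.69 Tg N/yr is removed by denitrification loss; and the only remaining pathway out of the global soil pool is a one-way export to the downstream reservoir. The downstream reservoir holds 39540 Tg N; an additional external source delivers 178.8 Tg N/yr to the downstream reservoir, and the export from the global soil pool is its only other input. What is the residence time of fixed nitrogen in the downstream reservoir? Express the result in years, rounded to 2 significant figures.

68 yr

Balance the global soil pool: ΣF_in = 1168.0 Tg N/yr.
Export to the downstream reservoir = ΣF_in − (694.9 + 66.69) = 406.41 Tg N/yr.
Total input to the downstream reservoir = 406.41 + 178.8 = 585.21 Tg N/yr; at steady state this equals its total output.
τ = M / F = 39540 / 585.21 = 67.57 yr.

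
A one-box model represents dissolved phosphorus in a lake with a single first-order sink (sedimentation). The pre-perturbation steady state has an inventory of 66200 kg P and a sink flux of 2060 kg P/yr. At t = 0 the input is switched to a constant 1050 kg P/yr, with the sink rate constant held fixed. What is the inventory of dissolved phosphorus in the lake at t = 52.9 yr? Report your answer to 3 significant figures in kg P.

τ = M₀/F₀ = 66200/2060 = 32.14 yr; rate constant k = 1/τ.
New steady state M_∞ = F₁/k = F₁·τ = 1050 × 32.14 = 33743 kg P.
M(t) = M_∞ + (M₀ − M_∞)·e^(−t/τ); t/τ = 52.9/32.14 = 1.646, so e^(−t/τ) = 0.1928.
M(t) = 33743 + 32460 × 0.1928 = 40000 kg P.

40000 kg P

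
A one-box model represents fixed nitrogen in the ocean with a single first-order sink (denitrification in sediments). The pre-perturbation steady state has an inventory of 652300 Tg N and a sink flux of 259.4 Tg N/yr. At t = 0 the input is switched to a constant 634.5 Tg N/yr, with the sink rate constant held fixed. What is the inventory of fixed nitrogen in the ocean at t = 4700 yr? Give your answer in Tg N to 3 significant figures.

τ = M₀/F₀ = 652300/259.4 = 2515 yr; rate constant k = 1/τ.
New steady state M_∞ = F₁/k = F₁·τ = 634.5 × 2515 = 1.5955×10^6 Tg N.
M(t) = M_∞ + (M₀ − M_∞)·e^(−t/τ); t/τ = 4700/2515 = 1.869, so e^(−t/τ) = 0.1543.
M(t) = 1.5955×10^6 − 943200 × 0.1543 = 1.4500×10^6 Tg N.

1.45×10^6 Tg N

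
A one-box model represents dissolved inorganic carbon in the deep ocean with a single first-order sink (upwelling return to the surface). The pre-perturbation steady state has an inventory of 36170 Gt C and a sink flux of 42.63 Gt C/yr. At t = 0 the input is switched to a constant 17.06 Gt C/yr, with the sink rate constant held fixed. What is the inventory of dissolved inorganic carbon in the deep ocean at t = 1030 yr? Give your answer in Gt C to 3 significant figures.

20900 Gt C

The sink rate constant is k = F₀/M₀ = 42.63/36170 = 0.001179 yr⁻¹.
Solving dM/dt = F₁ − kM with M(0) = M₀ gives M(t) = F₁/k + (M₀ − F₁/k)·e^(−kt).
F₁/k = 17.06/0.001179 = 14475 Gt C; kt = 0.001179 × 1030 = 1.214, e^(−kt) = 0.2970.
M(1030) = 14475 + (36170 − 14475) × 0.2970 = 14475 + 6444 = 20919 Gt C.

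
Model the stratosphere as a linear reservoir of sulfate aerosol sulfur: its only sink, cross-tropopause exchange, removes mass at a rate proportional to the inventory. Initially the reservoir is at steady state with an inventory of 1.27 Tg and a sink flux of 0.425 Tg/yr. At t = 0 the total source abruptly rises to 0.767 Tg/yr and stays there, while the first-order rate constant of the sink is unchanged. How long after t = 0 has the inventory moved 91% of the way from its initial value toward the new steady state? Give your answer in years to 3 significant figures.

7.20 yr

τ = M₀/F₀ = 1.27/0.425 = 2.988 yr.
The remaining gap fraction is e^(−t/τ); 91% covered ⇒ e^(−t/τ) = 0.0900.
t = −τ ln(0.0900) = 2.988 × 2.408 = 7.196 yr.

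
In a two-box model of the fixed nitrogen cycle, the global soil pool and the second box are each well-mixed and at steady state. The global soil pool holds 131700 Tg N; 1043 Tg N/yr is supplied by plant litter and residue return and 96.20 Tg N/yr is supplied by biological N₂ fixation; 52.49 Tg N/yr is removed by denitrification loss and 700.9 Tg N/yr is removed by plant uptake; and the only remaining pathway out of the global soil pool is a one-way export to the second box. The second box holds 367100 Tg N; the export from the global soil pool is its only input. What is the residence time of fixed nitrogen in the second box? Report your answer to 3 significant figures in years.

952 yr

Balance the global soil pool: ΣF_in = 1043 + 96.20 = 1139.2 Tg N/yr.
Export to the second box = ΣF_in − (52.49 + 700.9) = 385.81 Tg N/yr.
At steady state the output of the second box equals its input, 385.81 Tg N/yr.
τ = M / F = 367100 / 385.81 = 951.5 yr.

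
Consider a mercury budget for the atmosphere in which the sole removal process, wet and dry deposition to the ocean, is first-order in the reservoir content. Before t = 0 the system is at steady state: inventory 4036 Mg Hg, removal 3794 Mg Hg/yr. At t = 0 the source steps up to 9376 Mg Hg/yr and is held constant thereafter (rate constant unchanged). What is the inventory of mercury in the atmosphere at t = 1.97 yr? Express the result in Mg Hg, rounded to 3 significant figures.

9040 Mg Hg

τ = M₀/F₀ = 4036/3794 = 1.064 yr; rate constant k = 1/τ.
New steady state M_∞ = F₁/k = F₁·τ = 9376 × 1.064 = 9974.0 Mg Hg.
M(t) = M_∞ + (M₀ − M_∞)·e^(−t/τ); t/τ = 1.97/1.064 = 1.852, so e^(−t/τ) = 0.1569.
M(t) = 9974.0 − 5938 × 0.1569 = 9042.1 Mg Hg.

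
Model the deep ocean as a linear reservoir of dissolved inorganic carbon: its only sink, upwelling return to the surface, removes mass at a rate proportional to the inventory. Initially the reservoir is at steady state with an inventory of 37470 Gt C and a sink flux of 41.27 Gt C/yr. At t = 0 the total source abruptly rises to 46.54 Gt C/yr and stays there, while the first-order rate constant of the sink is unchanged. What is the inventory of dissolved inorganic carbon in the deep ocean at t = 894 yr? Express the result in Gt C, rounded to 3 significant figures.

40500 Gt C

τ = M₀/F₀ = 37470/41.27 = 907.9 yr; rate constant k = 1/τ.
New steady state M_∞ = F₁/k = F₁·τ = 46.54 × 907.9 = 42255 Gt C.
M(t) = M_∞ + (M₀ − M_∞)·e^(−t/τ); t/τ = 894/907.9 = 0.9847, so e^(−t/τ) = 0.3736.
M(t) = 42255 − 4785 × 0.3736 = 40467 Gt C.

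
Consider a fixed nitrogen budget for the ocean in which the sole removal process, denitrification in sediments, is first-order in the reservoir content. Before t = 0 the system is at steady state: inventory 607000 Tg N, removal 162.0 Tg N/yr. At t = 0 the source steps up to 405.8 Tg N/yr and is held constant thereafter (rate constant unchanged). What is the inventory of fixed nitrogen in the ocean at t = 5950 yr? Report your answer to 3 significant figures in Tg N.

τ = M₀/F₀ = 607000/162.0 = 3747 yr; rate constant k = 1/τ.
New steady state M_∞ = F₁/k = F₁·τ = 405.8 × 3747 = 1.5205×10^6 Tg N.
M(t) = M_∞ + (M₀ − M_∞)·e^(−t/τ); t/τ = 5950/3747 = 1.588, so e^(−t/τ) = 0.2043.
M(t) = 1.5205×10^6 − 913500 × 0.2043 = 1.3338×10^6 Tg N.

1.33×10^6 Tg N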